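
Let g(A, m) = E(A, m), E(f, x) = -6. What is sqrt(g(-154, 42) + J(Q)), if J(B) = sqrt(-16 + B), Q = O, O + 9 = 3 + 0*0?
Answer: sqrt(-6 + I*sqrt(22)) ≈ 0.89882 + 2.6092*I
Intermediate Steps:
O = -6 (O = -9 + (3 + 0*0) = -9 + (3 + 0) = -9 + 3 = -6)
g(A, m) = -6
Q = -6
sqrt(g(-154, 42) + J(Q)) = sqrt(-6 + sqrt(-16 - 6)) = sqrt(-6 + sqrt(-22)) = sqrt(-6 + I*sqrt(22))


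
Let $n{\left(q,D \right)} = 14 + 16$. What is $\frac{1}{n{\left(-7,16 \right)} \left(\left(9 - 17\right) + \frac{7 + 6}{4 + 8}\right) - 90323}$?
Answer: $- \frac{2}{181061} \approx -1.1046 \cdot 10^{-5}$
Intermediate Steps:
$n{\left(q,D \right)} = 30$
$\frac{1}{n{\left(-7,16 \right)} \left(\left(9 - 17\right) + \frac{7 + 6}{4 + 8}\right) - 90323} = \frac{1}{30 \left(\left(9 - 17\right) + \frac{7 + 6}{4 + 8}\right) - 90323} = \frac{1}{30 \left(-8 + \frac{13}{12}\right) - 90323} = \frac{1}{30 \left(- \frac{83}{12}\right) - 90323} = \frac{1}{- \frac{415}{2} - 90323} = \frac{1}{- \frac{181061}{2}} = - \frac{2}{181061}$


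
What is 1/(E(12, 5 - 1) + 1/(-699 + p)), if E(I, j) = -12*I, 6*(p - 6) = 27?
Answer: -1377/198290 ≈ -0.0069444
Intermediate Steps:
p = 21/2 (p = 6 + (⅙)*27 = 6 + 9/2 = 21/2 ≈ 10.500)
1/(E(12, 5 - 1) + 1/(-699 + p)) = 1/(-12*12 + 1/(-699 + 21/2)) = 1/(-144 + 1/(-1377/2)) = 1/(-144 - 2/1377) = 1/(-198290/1377) = -1377/198290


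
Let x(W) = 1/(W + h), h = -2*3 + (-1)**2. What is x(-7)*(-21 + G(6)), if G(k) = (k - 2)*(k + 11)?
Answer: -47/12 ≈ -3.9167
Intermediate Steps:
G(k) = (-2 + k)*(11 + k)
h = -5 (h = -6 + 1 = -5)
x(W) = 1/(-5 + W) (x(W) = 1/(W - 5) = 1/(-5 + W))
x(-7)*(-21 + G(6)) = (-21 + (-22 + 6**2 + 9*6))/(-5 - 7) = (-21 + (-22 + 36 + 54))/(-12) = -(-21 + 68)/12 = -1/12*47 = -47/12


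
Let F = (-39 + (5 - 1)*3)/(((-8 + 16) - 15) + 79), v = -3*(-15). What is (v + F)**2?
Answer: 127449/64 ≈ 1991.4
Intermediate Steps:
v = 45
F = -3/8 (F = (-39 + 4*3)/((8 - 15) + 79) = (-39 + 12)/(-7 + 79) = -27/72 = -27*1/72 = -3/8 ≈ -0.37500)
(v + F)**2 = (45 - 3/8)**2 = (357/8)**2 = 127449/64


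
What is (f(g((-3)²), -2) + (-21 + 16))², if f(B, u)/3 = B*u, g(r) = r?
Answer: 3481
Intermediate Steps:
f(B, u) = 3*B*u (f(B, u) = 3*(B*u) = 3*B*u)
(f(g((-3)²), -2) + (-21 + 16))² = (3*(-3)²*(-2) + (-21 + 16))² = (3*9*(-2) - 5)² = (-54 - 5)² = (-59)² = 3481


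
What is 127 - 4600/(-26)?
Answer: 3951/13 ≈ 303.92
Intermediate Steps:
127 - 4600/(-26) = 127 - 4600*(-1)/26 = 127 - 100*(-23/13) = 127 + 2300/13 = 3951/13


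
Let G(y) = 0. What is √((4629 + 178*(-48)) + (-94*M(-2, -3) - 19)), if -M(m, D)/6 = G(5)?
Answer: I*√3934 ≈ 62.722*I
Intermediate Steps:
M(m, D) = 0 (M(m, D) = -6*0 = 0)
√((4629 + 178*(-48)) + (-94*M(-2, -3) - 19)) = √((4629 + 178*(-48)) + (-94*0 - 19)) = √((4629 - 8544) + (0 - 19)) = √(-3915 - 19) = √(-3934) = I*√3934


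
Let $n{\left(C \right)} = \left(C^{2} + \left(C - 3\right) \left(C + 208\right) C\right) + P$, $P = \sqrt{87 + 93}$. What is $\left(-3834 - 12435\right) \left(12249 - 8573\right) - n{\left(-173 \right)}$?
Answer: $-60900453 - 6 \sqrt{5} \approx -6.09 \cdot 10^{7}$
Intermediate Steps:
$P = 6 \sqrt{5}$ ($P = \sqrt{180} = 6 \sqrt{5} \approx 13.416$)
$n{\left(C \right)} = C^{2} + 6 \sqrt{5} + C \left(-3 + C\right) \left(208 + C\right)$ ($n{\left(C \right)} = \left(C^{2} + \left(C - 3\right) \left(C + 208\right) C\right) + 6 \sqrt{5} = \left(C^{2} + \left(-3 + C\right) \left(208 + C\right) C\right) + 6 \sqrt{5} = \left(C^{2} + C \left(-3 + C\right) \left(208 + C\right)\right) + 6 \sqrt{5} = C^{2} + 6 \sqrt{5} + C \left(-3 + C\right) \left(208 + C\right)$)
$\left(-3834 - 12435\right) \left(12249 - 8573\right) - n{\left(-173 \right)} = \left(-3834 - 12435\right) \left(12249 - 8573\right) - \left(\left(-173\right)^{3} - -107952 + 6 \sqrt{5} + 206 \left(-173\right)^{2}\right) = \left(-16269\right) 3676 - \left(-5177717 + 107952 + 6 \sqrt{5} + 206 \cdot 29929\right) = -59804844 - \left(-5177717 + 107952 + 6 \sqrt{5} + 6165374\right) = -59804844 - \left(1095609 + 6 \sqrt{5}\right) = -60900453 - 6 \sqrt{5}$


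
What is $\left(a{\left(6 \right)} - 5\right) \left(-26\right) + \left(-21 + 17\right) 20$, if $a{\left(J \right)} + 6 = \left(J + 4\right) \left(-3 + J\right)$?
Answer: $-574$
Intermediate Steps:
$a{\left(J \right)} = -6 + \left(-3 + J\right) \left(4 + J\right)$ ($a{\left(J \right)} = -6 + \left(J + 4\right) \left(-3 + J\right) = -6 + \left(4 + J\right) \left(-3 + J\right) = -6 + \left(-3 + J\right) \left(4 + J\right)$)
$\left(a{\left(6 \right)} - 5\right) \left(-26\right) + \left(-21 + 17\right) 20 = \left(\left(-18 + 6 + 6^{2}\right) - 5\right) \left(-26\right) + \left(-21 + 17\right) 20 = \left(\left(-18 + 6 + 36\right) - 5\right) \left(-26\right) - 80 = \left(24 - 5\right) \left(-26\right) - 80 = 19 \left(-26\right) - 80 = -494 - 80 = -574$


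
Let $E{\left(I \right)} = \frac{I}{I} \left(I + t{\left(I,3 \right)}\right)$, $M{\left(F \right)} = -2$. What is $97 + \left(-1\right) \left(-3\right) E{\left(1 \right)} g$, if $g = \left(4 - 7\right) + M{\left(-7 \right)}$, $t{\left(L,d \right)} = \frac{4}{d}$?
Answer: $62$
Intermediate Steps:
$E{\left(I \right)} = \frac{4}{3} + I$ ($E{\left(I \right)} = \frac{I}{I} \left(I + \frac{4}{3}\right) = 1 \left(I + 4 \cdot \frac{1}{3}\right) = 1 \left(I + \frac{4}{3}\right) = 1 \left(\frac{4}{3} + I\right) = \frac{4}{3} + I$)
$g = -5$ ($g = \left(4 - 7\right) - 2 = -3 - 2 = -5$)
$97 + \left(-1\right) \left(-3\right) E{\left(1 \right)} g = 97 + \left(-1\right) \left(-3\right) \left(\frac{4}{3} + 1\right) \left(-5\right) = 97 + 3 \cdot \frac{7}{3} \left(-5\right) = 97 + 7 \left(-5\right) = 97 - 35 = 62$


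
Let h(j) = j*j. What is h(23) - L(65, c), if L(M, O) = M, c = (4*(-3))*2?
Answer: 464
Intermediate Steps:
h(j) = j²
c = -24 (c = -12*2 = -24)
h(23) - L(65, c) = 23² - 1*65 = 529 - 65 = 464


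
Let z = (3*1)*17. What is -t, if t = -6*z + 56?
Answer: 250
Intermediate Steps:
z = 51 (z = 3*17 = 51)
t = -250 (t = -6*51 + 56 = -306 + 56 = -250)
-t = -1*(-250) = 250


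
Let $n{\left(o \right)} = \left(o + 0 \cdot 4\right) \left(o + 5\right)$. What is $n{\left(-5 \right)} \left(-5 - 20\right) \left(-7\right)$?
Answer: $0$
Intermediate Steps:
$n{\left(o \right)} = o \left(5 + o\right)$ ($n{\left(o \right)} = \left(o + 0\right) \left(5 + o\right) = o \left(5 + o\right)$)
$n{\left(-5 \right)} \left(-5 - 20\right) \left(-7\right) = - 5 \left(5 - 5\right) \left(-5 - 20\right) \left(-7\right) = \left(-5\right) 0 \left(-5 - 20\right) \left(-7\right) = 0 \left(-25\right) \left(-7\right) = 0 \left(-7\right) = 0$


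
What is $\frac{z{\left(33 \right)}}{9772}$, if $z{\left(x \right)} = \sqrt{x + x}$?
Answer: $\frac{\sqrt{66}}{9772} \approx 0.00083136$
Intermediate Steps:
$z{\left(x \right)} = \sqrt{2} \sqrt{x}$ ($z{\left(x \right)} = \sqrt{2 x} = \sqrt{2} \sqrt{x}$)
$\frac{z{\left(33 \right)}}{9772} = \frac{\sqrt{2} \sqrt{33}}{9772} = \sqrt{66} \cdot \frac{1}{9772} = \frac{\sqrt{66}}{9772}$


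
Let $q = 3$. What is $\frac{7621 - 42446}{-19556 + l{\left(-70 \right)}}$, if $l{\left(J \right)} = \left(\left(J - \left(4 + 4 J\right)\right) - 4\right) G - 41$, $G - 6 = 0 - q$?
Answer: $\frac{4975}{2713} \approx 1.8338$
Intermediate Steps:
$G = 3$ ($G = 6 + \left(0 - 3\right) = 6 - 3 = 3$)
$l{\left(J \right)} = -65 - 9 J$ ($l{\left(J \right)} = \left(\left(J - \left(4 + 4 J\right)\right) - 4\right) 3 - 41 = \left(\left(-4 - 3 J\right) - 4\right) 3 - 41 = \left(-8 - 3 J\right) 3 - 41 = \left(-24 - 9 J\right) - 41 = -65 - 9 J$)
$\frac{7621 - 42446}{-19556 + l{\left(-70 \right)}} = \frac{7621 - 42446}{-19556 - -565} = - \frac{34825}{-19556 + \left(-65 + 630\right)} = - \frac{34825}{-19556 + 565} = - \frac{34825}{-18991} = \left(-34825\right) \left(- \frac{1}{18991}\right) = \frac{4975}{2713}$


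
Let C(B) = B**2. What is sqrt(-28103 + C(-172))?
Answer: sqrt(1481) ≈ 38.484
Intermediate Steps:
sqrt(-28103 + C(-172)) = sqrt(-28103 + (-172)**2) = sqrt(-28103 + 29584) = sqrt(1481)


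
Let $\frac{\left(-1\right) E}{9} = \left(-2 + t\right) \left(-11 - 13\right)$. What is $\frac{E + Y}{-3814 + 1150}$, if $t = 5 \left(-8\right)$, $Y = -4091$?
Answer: $\frac{13163}{2664} \approx 4.9411$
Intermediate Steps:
$t = -40$
$E = -9072$ ($E = - 9 \left(-2 - 40\right) \left(-11 - 13\right) = - 9 \left(- 42 \left(-11 - 13\right)\right) = - 9 \left(\left(-42\right) \left(-24\right)\right) = \left(-9\right) 1008 = -9072$)
$\frac{E + Y}{-3814 + 1150} = \frac{-9072 - 4091}{-3814 + 1150} = - \frac{13163}{-2664} = \left(-13163\right) \left(- \frac{1}{2664}\right) = \frac{13163}{2664}$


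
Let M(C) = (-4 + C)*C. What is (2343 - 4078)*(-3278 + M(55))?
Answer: 820655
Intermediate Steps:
M(C) = C*(-4 + C)
(2343 - 4078)*(-3278 + M(55)) = (2343 - 4078)*(-3278 + 55*(-4 + 55)) = -1735*(-3278 + 55*51) = -1735*(-3278 + 2805) = -1735*(-473) = 820655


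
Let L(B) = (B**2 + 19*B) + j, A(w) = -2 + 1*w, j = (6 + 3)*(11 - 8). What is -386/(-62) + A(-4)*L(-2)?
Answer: 1495/31 ≈ 48.226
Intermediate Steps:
j = 27 (j = 9*3 = 27)
A(w) = -2 + w
L(B) = 27 + B**2 + 19*B (L(B) = (B**2 + 19*B) + 27 = 27 + B**2 + 19*B)
-386/(-62) + A(-4)*L(-2) = -386/(-62) + (-2 - 4)*(27 + (-2)**2 + 19*(-2)) = -386*(-1/62) - 6*(27 + 4 - 38) = 193/31 - 6*(-7) = 193/31 + 42 = 1495/31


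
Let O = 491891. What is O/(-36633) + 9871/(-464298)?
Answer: -76248537287/5669542878 ≈ -13.449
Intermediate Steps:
O/(-36633) + 9871/(-464298) = 491891/(-36633) + 9871/(-464298) = 491891*(-1/36633) + 9871*(-1/464298) = -491891/36633 - 9871/464298 = -76248537287/5669542878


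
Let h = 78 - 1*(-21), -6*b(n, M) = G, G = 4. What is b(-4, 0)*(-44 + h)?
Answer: -110/3 ≈ -36.667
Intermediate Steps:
b(n, M) = -⅔ (b(n, M) = -⅙*4 = -⅔)
h = 99 (h = 78 + 21 = 99)
b(-4, 0)*(-44 + h) = -2*(-44 + 99)/3 = -⅔*55 = -110/3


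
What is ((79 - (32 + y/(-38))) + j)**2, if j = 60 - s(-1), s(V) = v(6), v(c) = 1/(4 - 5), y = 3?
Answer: 16867449/1444 ≈ 11681.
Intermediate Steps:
v(c) = -1 (v(c) = 1/(-1) = -1)
s(V) = -1
j = 61 (j = 60 - 1*(-1) = 60 + 1 = 61)
((79 - (32 + y/(-38))) + j)**2 = ((79 - (32 + 3/(-38))) + 61)**2 = ((79 - (32 + 3*(-1/38))) + 61)**2 = ((79 - (32 - 3/38)) + 61)**2 = ((79 - 1*1213/38) + 61)**2 = ((79 - 1213/38) + 61)**2 = (1789/38 + 61)**2 = (4107/38)**2 = 16867449/1444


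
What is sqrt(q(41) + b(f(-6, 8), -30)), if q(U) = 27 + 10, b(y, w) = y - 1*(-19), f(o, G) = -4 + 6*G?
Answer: 10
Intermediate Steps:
b(y, w) = 19 + y (b(y, w) = y + 19 = 19 + y)
q(U) = 37
sqrt(q(41) + b(f(-6, 8), -30)) = sqrt(37 + (19 + (-4 + 6*8))) = sqrt(37 + (19 + (-4 + 48))) = sqrt(37 + (19 + 44)) = sqrt(37 + 63) = sqrt(100) = 10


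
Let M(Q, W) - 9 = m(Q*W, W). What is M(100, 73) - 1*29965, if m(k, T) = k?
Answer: -22656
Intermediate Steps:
M(Q, W) = 9 + Q*W
M(100, 73) - 1*29965 = (9 + 100*73) - 1*29965 = (9 + 7300) - 29965 = 7309 - 29965 = -22656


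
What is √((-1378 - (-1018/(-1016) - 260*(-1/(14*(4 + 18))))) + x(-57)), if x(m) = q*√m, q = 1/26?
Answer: √(-89200285885711 + 2486349866*I*√57)/254254 ≈ 0.0039086 + 37.146*I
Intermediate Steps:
q = 1/26 ≈ 0.038462
x(m) = √m/26
√((-1378 - (-1018/(-1016) - 260*(-1/(14*(4 + 18))))) + x(-57)) = √((-1378 - (-1018/(-1016) - 260*(-1/(14*(4 + 18))))) + √(-57)/26) = √((-1378 - (-1018*(-1/1016) - 260/((-14*22)))) + (I*√57)/26) = √((-1378 - (509/508 - 260/(-308))) + I*√57/26) = √((-1378 - (509/508 - 260*(-1/308))) + I*√57/26) = √((-1378 - (509/508 + 65/77)) + I*√57/26) = √((-1378 - 1*72213/39116) + I*√57/26) = √((-1378 - 72213/39116) + I*√57/26) = √(-53974061/39116 + I*√57/26)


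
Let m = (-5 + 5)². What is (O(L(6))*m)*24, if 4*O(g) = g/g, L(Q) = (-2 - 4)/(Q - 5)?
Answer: 0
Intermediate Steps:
L(Q) = -6/(-5 + Q)
O(g) = ¼ (O(g) = (g/g)/4 = (¼)*1 = ¼)
m = 0 (m = 0² = 0)
(O(L(6))*m)*24 = ((¼)*0)*24 = 0*24 = 0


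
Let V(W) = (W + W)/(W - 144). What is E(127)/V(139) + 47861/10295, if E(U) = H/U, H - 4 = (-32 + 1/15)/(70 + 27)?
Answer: 491671130011/105771303570 ≈ 4.6484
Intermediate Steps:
H = 5341/1455 (H = 4 + (-32 + 1/15)/(70 + 27) = 4 + (-32 + 1/15)/97 = 4 - 479/15*1/97 = 4 - 479/1455 = 5341/1455 ≈ 3.6708)
E(U) = 5341/(1455*U)
V(W) = 2*W/(-144 + W) (V(W) = (2*W)/(-144 + W) = 2*W/(-144 + W))
E(127)/V(139) + 47861/10295 = ((5341/1455)/127)/((2*139/(-144 + 139))) + 47861/10295 = ((5341/1455)*(1/127))/((2*139/(-5))) + 47861*(1/10295) = 5341/(184785*((2*139*(-⅕)))) + 47861/10295 = 5341/(184785*(-278/5)) + 47861/10295 = (5341/184785)*(-5/278) + 47861/10295 = -5341/10274046 + 47861/10295 = 491671130011/105771303570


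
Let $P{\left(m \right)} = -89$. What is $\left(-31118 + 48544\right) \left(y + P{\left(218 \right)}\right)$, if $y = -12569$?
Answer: $-220578308$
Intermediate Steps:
$\left(-31118 + 48544\right) \left(y + P{\left(218 \right)}\right) = \left(-31118 + 48544\right) \left(-12569 - 89\right) = 17426 \left(-12658\right) = -220578308$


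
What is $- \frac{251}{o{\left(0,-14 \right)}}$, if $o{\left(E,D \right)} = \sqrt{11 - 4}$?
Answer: $- \frac{251 \sqrt{7}}{7} \approx -94.869$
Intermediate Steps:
$o{\left(E,D \right)} = \sqrt{7}$
$- \frac{251}{o{\left(0,-14 \right)}} = - \frac{251}{\sqrt{7}} = - 251 \frac{\sqrt{7}}{7} = - \frac{251 \sqrt{7}}{7}$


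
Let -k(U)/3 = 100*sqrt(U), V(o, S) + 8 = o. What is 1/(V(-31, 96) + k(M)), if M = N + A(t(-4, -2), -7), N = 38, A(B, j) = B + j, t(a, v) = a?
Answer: 13/809493 - 100*sqrt(3)/269831 ≈ -0.00062584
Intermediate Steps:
V(o, S) = -8 + o
M = 27 (M = 38 + (-4 - 7) = 38 - 11 = 27)
k(U) = -300*sqrt(U)
1/(V(-31, 96) + k(M)) = 1/((-8 - 31) - 900*sqrt(3)) = 1/(-39 - 900*sqrt(3))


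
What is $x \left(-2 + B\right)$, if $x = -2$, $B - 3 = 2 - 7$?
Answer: $8$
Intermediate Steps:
$B = -2$ ($B = 3 + \left(2 - 7\right) = 3 - 5 = -2$)
$x \left(-2 + B\right) = - 2 \left(-2 - 2\right) = \left(-2\right) \left(-4\right) = 8$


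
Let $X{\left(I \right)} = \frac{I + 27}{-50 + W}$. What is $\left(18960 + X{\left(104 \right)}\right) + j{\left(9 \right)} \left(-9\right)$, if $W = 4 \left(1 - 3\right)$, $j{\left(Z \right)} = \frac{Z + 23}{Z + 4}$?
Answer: $\frac{14277433}{754} \approx 18936.0$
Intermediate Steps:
$j{\left(Z \right)} = \frac{23 + Z}{4 + Z}$
$W = -8$ ($W = 4 \left(-2\right) = -8$)
$X{\left(I \right)} = - \frac{27}{58} - \frac{I}{58}$ ($X{\left(I \right)} = \frac{I + 27}{-50 - 8} = \frac{27 + I}{-58} = \left(27 + I\right) \left(- \frac{1}{58}\right) = - \frac{27}{58} - \frac{I}{58}$)
$\left(18960 + X{\left(104 \right)}\right) + j{\left(9 \right)} \left(-9\right) = \left(18960 - \frac{131}{58}\right) + \frac{23 + 9}{4 + 9} \left(-9\right) = \left(18960 - \frac{131}{58}\right) + \frac{1}{13} \cdot 32 \left(-9\right) = \frac{1099549}{58} + \frac{32}{13} \left(-9\right) = \frac{1099549}{58} - \frac{288}{13} = \frac{14277433}{754}$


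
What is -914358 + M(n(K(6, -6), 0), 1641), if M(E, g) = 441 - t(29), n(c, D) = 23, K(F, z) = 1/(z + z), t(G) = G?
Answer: -913946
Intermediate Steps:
K(F, z) = 1/(2*z)
M(E, g) = 412 (M(E, g) = 441 - 1*29 = 441 - 29 = 412)
-914358 + M(n(K(6, -6), 0), 1641) = -914358 + 412 = -913946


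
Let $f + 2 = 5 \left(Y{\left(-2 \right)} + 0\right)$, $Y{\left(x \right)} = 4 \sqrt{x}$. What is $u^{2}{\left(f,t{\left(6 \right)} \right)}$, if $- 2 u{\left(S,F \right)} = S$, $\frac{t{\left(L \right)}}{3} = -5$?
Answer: $\left(1 - 10 i \sqrt{2}\right)^{2} \approx -199.0 - 28.284 i$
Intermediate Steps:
$t{\left(L \right)} = -15$ ($t{\left(L \right)} = 3 \left(-5\right) = -15$)
$f = -2 + 20 i \sqrt{2}$ ($f = -2 + 5 \left(4 \sqrt{-2} + 0\right) = -2 + 5 \left(4 i \sqrt{2} + 0\right) = -2 + 5 \cdot 4 i \sqrt{2} = -2 + 20 i \sqrt{2} \approx -2.0 + 28.284 i$)
$u{\left(S,F \right)} = - \frac{S}{2}$
$u^{2}{\left(f,t{\left(6 \right)} \right)} = \left(- \frac{-2 + 20 i \sqrt{2}}{2}\right)^{2} = \left(1 - 10 i \sqrt{2}\right)^{2}$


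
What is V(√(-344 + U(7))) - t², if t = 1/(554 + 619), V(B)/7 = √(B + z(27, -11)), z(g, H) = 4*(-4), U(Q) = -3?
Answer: -1/1375929 + 7*√(-16 + I*√347) ≈ 14.478 + 31.522*I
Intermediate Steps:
z(g, H) = -16
V(B) = 7*√(-16 + B) (V(B) = 7*√(B - 16) = 7*√(-16 + B))
t = 1/1173 ≈ 0.00085251
V(√(-344 + U(7))) - t² = 7*√(-16 + √(-344 - 3)) - (1/1173)² = 7*√(-16 + √(-347)) - 1*1/1375929 = 7*√(-16 + I*√347) - 1/1375929 = -1/1375929 + 7*√(-16 + I*√347)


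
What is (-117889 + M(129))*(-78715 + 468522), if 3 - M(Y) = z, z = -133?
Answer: -45900943671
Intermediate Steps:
M(Y) = 136 (M(Y) = 3 - 1*(-133) = 3 + 133 = 136)
(-117889 + M(129))*(-78715 + 468522) = (-117889 + 136)*(-78715 + 468522) = -117753*389807 = -45900943671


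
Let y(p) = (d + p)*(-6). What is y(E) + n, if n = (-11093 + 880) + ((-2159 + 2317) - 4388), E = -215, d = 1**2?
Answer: -13159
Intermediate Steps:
d = 1
y(p) = -6 - 6*p (y(p) = (1 + p)*(-6) = -6 - 6*p)
n = -14443 (n = -10213 + (158 - 4388) = -10213 - 4230 = -14443)
y(E) + n = (-6 - 6*(-215)) - 14443 = (-6 + 1290) - 14443 = 1284 - 14443 = -13159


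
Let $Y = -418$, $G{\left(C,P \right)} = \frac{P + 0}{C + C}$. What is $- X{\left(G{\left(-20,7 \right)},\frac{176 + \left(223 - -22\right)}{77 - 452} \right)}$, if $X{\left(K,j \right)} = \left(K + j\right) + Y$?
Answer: $\frac{1257893}{3000} \approx 419.3$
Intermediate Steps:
$G{\left(C,P \right)} = \frac{P}{2 C}$
$X{\left(K,j \right)} = -418 + K + j$ ($X{\left(K,j \right)} = \left(K + j\right) - 418 = -418 + K + j$)
$- X{\left(G{\left(-20,7 \right)},\frac{176 + \left(223 - -22\right)}{77 - 452} \right)} = - (-418 + \frac{1}{2} \cdot 7 \frac{1}{-20} + \frac{176 + \left(223 - -22\right)}{77 - 452}) = - (-418 + \frac{1}{2} \cdot 7 \left(- \frac{1}{20}\right) + \frac{176 + \left(223 + 22\right)}{-375}) = - (-418 - \frac{7}{40} + \left(176 + 245\right) \left(- \frac{1}{375}\right)) = - (-418 - \frac{7}{40} + 421 \left(- \frac{1}{375}\right)) = - (-418 - \frac{7}{40} - \frac{421}{375}) = \left(-1\right) \left(- \frac{1257893}{3000}\right) = \frac{1257893}{3000}$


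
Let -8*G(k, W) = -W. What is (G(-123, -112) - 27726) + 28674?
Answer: 934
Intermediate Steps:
G(k, W) = W/8 (G(k, W) = -(-1)*W/8 = W/8)
(G(-123, -112) - 27726) + 28674 = ((⅛)*(-112) - 27726) + 28674 = (-14 - 27726) + 28674 = -27740 + 28674 = 934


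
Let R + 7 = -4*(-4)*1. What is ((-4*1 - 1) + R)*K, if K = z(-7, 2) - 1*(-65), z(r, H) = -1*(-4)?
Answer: 276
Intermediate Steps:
z(r, H) = 4
R = 9 (R = -7 - 4*(-4)*1 = -7 + 16*1 = -7 + 16 = 9)
K = 69 (K = 4 - 1*(-65) = 4 + 65 = 69)
((-4*1 - 1) + R)*K = ((-4*1 - 1) + 9)*69 = ((-4 - 1) + 9)*69 = (-5 + 9)*69 = 4*69 = 276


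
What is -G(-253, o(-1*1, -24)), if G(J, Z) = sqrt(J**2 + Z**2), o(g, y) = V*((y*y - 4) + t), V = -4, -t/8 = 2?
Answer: -sqrt(5010185) ≈ -2238.3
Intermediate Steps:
t = -16 (t = -8*2 = -16)
o(g, y) = 80 - 4*y**2 (o(g, y) = -4*((y*y - 4) - 16) = -4*((y**2 - 4) - 16) = -4*((-4 + y**2) - 16) = -4*(-20 + y**2) = 80 - 4*y**2)
-G(-253, o(-1*1, -24)) = -sqrt((-253)**2 + (80 - 4*(-24)**2)**2) = -sqrt(64009 + (80 - 4*576)**2) = -sqrt(64009 + (80 - 2304)**2) = -sqrt(64009 + (-2224)**2) = -sqrt(64009 + 4946176) = -sqrt(5010185)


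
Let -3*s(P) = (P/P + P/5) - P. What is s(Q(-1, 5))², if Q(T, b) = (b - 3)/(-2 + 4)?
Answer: 1/225 ≈ 0.0044444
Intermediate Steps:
Q(T, b) = -3/2 + b/2 (Q(T, b) = (-3 + b)/2 = (-3 + b)*(½) = -3/2 + b/2)
s(P) = -⅓ + 4*P/15 (s(P) = -((P/P + P/5) - P)/3 = -((1 + P*(⅕)) - P)/3 = -((1 + P/5) - P)/3 = -(1 - 4*P/5)/3 = -⅓ + 4*P/15)
s(Q(-1, 5))² = (-⅓ + 4*(-3/2 + (½)*5)/15)² = (-⅓ + 4*(-3/2 + 5/2)/15)² = (-⅓ + (4/15)*1)² = (-⅓ + 4/15)² = (-1/15)² = 1/225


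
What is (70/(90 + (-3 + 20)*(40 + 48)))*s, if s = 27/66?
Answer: 315/17446 ≈ 0.018056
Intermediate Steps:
s = 9/22 (s = 27*(1/66) = 9/22 ≈ 0.40909)
(70/(90 + (-3 + 20)*(40 + 48)))*s = (70/(90 + (-3 + 20)*(40 + 48)))*(9/22) = (70/(90 + 17*88))*(9/22) = (70/(90 + 1496))*(9/22) = (70/1586)*(9/22) = ((1/1586)*70)*(9/22) = (35/793)*(9/22) = 315/17446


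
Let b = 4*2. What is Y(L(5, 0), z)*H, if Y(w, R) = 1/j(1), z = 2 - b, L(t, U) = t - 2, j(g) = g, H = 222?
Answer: 222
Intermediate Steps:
L(t, U) = -2 + t
b = 8
z = -6 (z = 2 - 1*8 = 2 - 8 = -6)
Y(w, R) = 1 (Y(w, R) = 1/1 = 1)
Y(L(5, 0), z)*H = 1*222 = 222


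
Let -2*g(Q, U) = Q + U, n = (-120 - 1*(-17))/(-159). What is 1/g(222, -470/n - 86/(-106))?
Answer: 10918/2744363 ≈ 0.0039783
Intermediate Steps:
n = 103/159 (n = (-120 + 17)*(-1/159) = -103*(-1/159) = 103/159 ≈ 0.64780)
g(Q, U) = -Q/2 - U/2 (g(Q, U) = -(Q + U)/2 = -Q/2 - U/2)
1/g(222, -470/n - 86/(-106)) = 1/(-1/2*222 - (-470/103/159 - 86/(-106))/2) = 1/(-111 - (-470*159/103 - 86*(-1/106))/2) = 1/(-111 - (-74730/103 + 43/53)/2) = 1/(-111 - 1/2*(-3956261/5459)) = 1/(-111 + 3956261/10918) = 1/(2744363/10918) = 10918/2744363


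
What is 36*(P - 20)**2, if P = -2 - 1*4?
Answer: 24336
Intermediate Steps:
P = -6 (P = -2 - 4 = -6)
36*(P - 20)**2 = 36*(-6 - 20)**2 = 36*(-26)**2 = 36*676 = 24336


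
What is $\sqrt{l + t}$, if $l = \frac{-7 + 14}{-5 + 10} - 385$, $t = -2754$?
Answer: $\frac{2 i \sqrt{19610}}{5} \approx 56.014 i$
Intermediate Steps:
$l = - \frac{1918}{5}$ ($l = \frac{7}{5} - 385 = - \frac{1918}{5} \approx -383.6$)
$\sqrt{l + t} = \sqrt{- \frac{1918}{5} - 2754} = \sqrt{- \frac{15688}{5}} = \frac{2 i \sqrt{19610}}{5}$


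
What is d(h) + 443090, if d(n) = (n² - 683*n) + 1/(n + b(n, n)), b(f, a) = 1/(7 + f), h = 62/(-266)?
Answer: 80058616618480/180622379 ≈ 4.4324e+5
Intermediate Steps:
h = -31/133 (h = 62*(-1/266) = -31/133 ≈ -0.23308)
d(n) = n² + 1/(n + 1/(7 + n)) - 683*n (d(n) = (n² - 683*n) + 1/(n + 1/(7 + n)) = n² + 1/(n + 1/(7 + n)) - 683*n)
d(h) + 443090 = ((-31/133)² - 683*(-31/133) + (7 - 31/133)*(1 + (-31/133)³ - 683*(-31/133)²))/(1 - 31*(7 - 31/133)/133) + 443090 = (961/17689 + 21173/133 + 900*(1 - 29791/2352637 - 683*961/17689)/133)/(1 - 31/133*900/133) + 443090 = (961/17689 + 21173/133 + 900*(1 - 29791/2352637 - 656363/17689)/133)/(1 - 27900/17689) + 443090 = (961/17689 + 21173/133 + (900/133)*(-84973433/2352637))/(-10211/17689) + 443090 = -17689*(961/17689 + 21173/133 - 76476089700/312900721)/10211 + 443090 = -17689/10211*(-26646707370/312900721) + 443090 = 26646707370/180622379 + 443090 = 80058616618480/180622379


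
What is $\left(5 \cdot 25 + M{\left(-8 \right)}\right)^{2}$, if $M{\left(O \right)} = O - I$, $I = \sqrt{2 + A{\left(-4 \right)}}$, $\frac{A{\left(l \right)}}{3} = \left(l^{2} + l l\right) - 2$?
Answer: $13781 - 468 \sqrt{23} \approx 11537.0$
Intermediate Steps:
$A{\left(l \right)} = -6 + 6 l^{2}$ ($A{\left(l \right)} = 3 \left(\left(l^{2} + l l\right) - 2\right) = 3 \left(\left(l^{2} + l^{2}\right) - 2\right) = 3 \left(2 l^{2} - 2\right) = 3 \left(-2 + 2 l^{2}\right) = -6 + 6 l^{2}$)
$I = 2 \sqrt{23}$ ($I = \sqrt{2 - \left(6 - 6 \left(-4\right)^{2}\right)} = \sqrt{2 + \left(-6 + 6 \cdot 16\right)} = \sqrt{2 + \left(-6 + 96\right)} = \sqrt{2 + 90} = \sqrt{92} = 2 \sqrt{23} \approx 9.5917$)
$M{\left(O \right)} = O - 2 \sqrt{23}$
$\left(5 \cdot 25 + M{\left(-8 \right)}\right)^{2} = \left(5 \cdot 25 - \left(8 + 2 \sqrt{23}\right)\right)^{2} = \left(125 - \left(8 + 2 \sqrt{23}\right)\right)^{2} = \left(117 - 2 \sqrt{23}\right)^{2}$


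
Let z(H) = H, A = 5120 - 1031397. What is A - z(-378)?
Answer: -1025899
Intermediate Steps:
A = -1026277
A - z(-378) = -1026277 - 1*(-378) = -1026277 + 378 = -1025899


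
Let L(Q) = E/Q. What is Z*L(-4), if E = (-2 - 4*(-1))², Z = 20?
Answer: -20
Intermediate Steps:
E = 4 (E = (-2 + 4)² = 2² = 4)
L(Q) = 4/Q
Z*L(-4) = 20*(4/(-4)) = 20*(4*(-¼)) = 20*(-1) = -20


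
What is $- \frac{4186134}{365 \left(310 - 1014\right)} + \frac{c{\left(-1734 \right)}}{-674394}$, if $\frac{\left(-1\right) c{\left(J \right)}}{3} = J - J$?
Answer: $\frac{2093067}{128480} \approx 16.291$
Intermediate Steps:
$c{\left(J \right)} = 0$ ($c{\left(J \right)} = - 3 \left(J - J\right) = \left(-3\right) 0 = 0$)
$- \frac{4186134}{365 \left(310 - 1014\right)} + \frac{c{\left(-1734 \right)}}{-674394} = - \frac{4186134}{365 \left(310 - 1014\right)} + \frac{0}{-674394} = - \frac{4186134}{365 \left(-704\right)} + 0 \left(- \frac{1}{674394}\right) = - \frac{4186134}{-256960} + 0 = \left(-4186134\right) \left(- \frac{1}{256960}\right) + 0 = \frac{2093067}{128480} + 0 = \frac{2093067}{128480}$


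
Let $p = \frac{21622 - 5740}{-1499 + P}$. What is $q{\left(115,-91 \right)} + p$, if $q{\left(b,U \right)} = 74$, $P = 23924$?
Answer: $\frac{558444}{7475} \approx 74.708$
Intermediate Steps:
$p = \frac{5294}{7475}$ ($p = \frac{21622 - 5740}{-1499 + 23924} = \frac{15882}{22425} = 15882 \cdot \frac{1}{22425} = \frac{5294}{7475} \approx 0.70823$)
$q{\left(115,-91 \right)} + p = 74 + \frac{5294}{7475} = \frac{558444}{7475}$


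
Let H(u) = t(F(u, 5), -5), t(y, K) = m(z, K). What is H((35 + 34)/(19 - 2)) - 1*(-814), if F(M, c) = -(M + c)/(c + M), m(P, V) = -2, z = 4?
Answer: 812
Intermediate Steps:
F(M, c) = -1 (F(M, c) = -(M + c)/(M + c) = -1*1 = -1)
t(y, K) = -2
H(u) = -2
H((35 + 34)/(19 - 2)) - 1*(-814) = -2 - 1*(-814) = -2 + 814 = 812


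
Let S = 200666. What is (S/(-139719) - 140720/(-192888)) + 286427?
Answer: 321634272448909/1122921603 ≈ 2.8643e+5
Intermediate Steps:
(S/(-139719) - 140720/(-192888)) + 286427 = (200666/(-139719) - 140720/(-192888)) + 286427 = (200666*(-1/139719) - 140720*(-1/192888)) + 286427 = (-200666/139719 + 17590/24111) + 286427 = -793533572/1122921603 + 286427 = 321634272448909/1122921603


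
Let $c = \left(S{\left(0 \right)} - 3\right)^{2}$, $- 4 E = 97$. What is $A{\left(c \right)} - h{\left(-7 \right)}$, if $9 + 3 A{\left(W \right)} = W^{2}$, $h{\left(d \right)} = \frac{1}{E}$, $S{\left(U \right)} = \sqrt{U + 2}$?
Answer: $\frac{17860}{291} - 44 \sqrt{2} \approx -0.85083$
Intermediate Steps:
$E = - \frac{97}{4}$ ($E = \left(- \frac{1}{4}\right) 97 = - \frac{97}{4} \approx -24.25$)
$S{\left(U \right)} = \sqrt{2 + U}$
$h{\left(d \right)} = - \frac{4}{97}$ ($h{\left(d \right)} = \frac{1}{- \frac{97}{4}} = - \frac{4}{97}$)
$c = \left(-3 + \sqrt{2}\right)^{2}$ ($c = \left(\sqrt{2 + 0} - 3\right)^{2} = \left(\sqrt{2} - 3\right)^{2} = \left(-3 + \sqrt{2}\right)^{2} \approx 2.5147$)
$A{\left(W \right)} = -3 + \frac{W^{2}}{3}$
$A{\left(c \right)} - h{\left(-7 \right)} = \left(-3 + \frac{\left(\left(3 - \sqrt{2}\right)^{2}\right)^{2}}{3}\right) - - \frac{4}{97} = \left(-3 + \frac{\left(3 - \sqrt{2}\right)^{4}}{3}\right) + \frac{4}{97} = - \frac{287}{97} + \frac{\left(3 - \sqrt{2}\right)^{4}}{3}$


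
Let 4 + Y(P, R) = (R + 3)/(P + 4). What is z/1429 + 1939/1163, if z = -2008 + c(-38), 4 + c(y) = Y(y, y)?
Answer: 14532287/56505518 ≈ 0.25718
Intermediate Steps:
Y(P, R) = -4 + (3 + R)/(4 + P) (Y(P, R) = -4 + (R + 3)/(P + 4) = -4 + (3 + R)/(4 + P))
c(y) = -4 + (-13 - 3*y)/(4 + y) (c(y) = -4 + (-13 + y - 4*y)/(4 + y) = -4 + (-13 - 3*y)/(4 + y))
z = -68509/34 (z = -2008 + (-29 - 7*(-38))/(4 - 38) = -2008 + (-29 + 266)/(-34) = -2008 - 1/34*237 = -2008 - 237/34 = -68509/34 ≈ -2015.0)
z/1429 + 1939/1163 = -68509/34/1429 + 1939/1163 = -68509/34*1/1429 + 1939*(1/1163) = -68509/48586 + 1939/1163 = 14532287/56505518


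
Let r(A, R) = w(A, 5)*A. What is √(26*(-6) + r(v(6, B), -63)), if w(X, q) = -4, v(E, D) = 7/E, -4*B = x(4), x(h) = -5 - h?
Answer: I*√1446/3 ≈ 12.675*I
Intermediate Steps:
B = 9/4 (B = -(-5 - 1*4)/4 = -(-5 - 4)/4 = -¼*(-9) = 9/4 ≈ 2.2500)
r(A, R) = -4*A
√(26*(-6) + r(v(6, B), -63)) = √(26*(-6) - 28/6) = √(-156 - 28/6) = √(-156 - 4*7/6) = √(-156 - 14/3) = √(-482/3) = I*√1446/3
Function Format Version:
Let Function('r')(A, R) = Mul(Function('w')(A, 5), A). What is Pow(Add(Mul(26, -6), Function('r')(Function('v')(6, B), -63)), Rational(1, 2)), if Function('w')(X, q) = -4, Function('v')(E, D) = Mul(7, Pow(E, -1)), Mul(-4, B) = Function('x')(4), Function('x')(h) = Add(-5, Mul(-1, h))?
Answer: Mul(Rational(1, 3), I, Pow(1446, Rational(1, 2))) ≈ Mul(12.675, I)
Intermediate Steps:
B = Rational(9, 4) (B = Mul(Rational(-1, 4), Add(-5, Mul(-1, 4))) = Mul(Rational(-1, 4), Add(-5, -4)) = Mul(Rational(-1, 4), -9) = Rational(9, 4) ≈ 2.2500)
Function('r')(A, R) = Mul(-4, A)
Pow(Add(Mul(26, -6), Function('r')(Function('v')(6, B), -63)), Rational(1, 2)) = Pow(Add(Mul(26, -6), Mul(-4, Mul(7, Pow(6, -1)))), Rational(1, 2)) = Pow(Add(-156, Mul(-4, Mul(7, Rational(1, 6)))), Rational(1, 2)) = Pow(Add(-156, Mul(-4, Rational(7, 6))), Rational(1, 2)) = Pow(Add(-156, Rational(-14, 3)), Rational(1, 2)) = Pow(Rational(-482, 3), Rational(1, 2)) = Mul(Rational(1, 3), I, Pow(1446, Rational(1, 2)))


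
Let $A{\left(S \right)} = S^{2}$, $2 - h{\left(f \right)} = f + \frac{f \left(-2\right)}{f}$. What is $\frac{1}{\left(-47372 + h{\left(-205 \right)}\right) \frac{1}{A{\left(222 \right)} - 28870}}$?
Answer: $- \frac{20414}{47163} \approx -0.43284$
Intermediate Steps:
$h{\left(f \right)} = 4 - f$ ($h{\left(f \right)} = 2 - \left(f + \frac{f \left(-2\right)}{f}\right) = 2 - \left(f + \frac{\left(-2\right) f}{f}\right) = 2 - \left(f - 2\right) = 2 - \left(-2 + f\right) = 4 - f$)
$\frac{1}{\left(-47372 + h{\left(-205 \right)}\right) \frac{1}{A{\left(222 \right)} - 28870}} = \frac{1}{\left(-47372 + \left(4 - -205\right)\right) \frac{1}{222^{2} - 28870}} = \frac{1}{\left(-47372 + \left(4 + 205\right)\right) \frac{1}{49284 - 28870}} = \frac{1}{\left(-47372 + 209\right) \frac{1}{20414}} = \frac{1}{\left(-47163\right) \frac{1}{20414}} = \frac{1}{- \frac{47163}{20414}} = - \frac{20414}{47163}$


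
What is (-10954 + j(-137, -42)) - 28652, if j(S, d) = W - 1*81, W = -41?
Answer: -39728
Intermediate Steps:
j(S, d) = -122 (j(S, d) = -41 - 1*81 = -41 - 81 = -122)
(-10954 + j(-137, -42)) - 28652 = (-10954 - 122) - 28652 = -11076 - 28652 = -39728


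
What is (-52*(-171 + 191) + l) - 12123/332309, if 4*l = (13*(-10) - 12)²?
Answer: 1329556186/332309 ≈ 4001.0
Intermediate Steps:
l = 5041 (l = (13*(-10) - 12)²/4 = (-130 - 12)²/4 = (¼)*(-142)² = (¼)*20164 = 5041)
(-52*(-171 + 191) + l) - 12123/332309 = (-52*(-171 + 191) + 5041) - 12123/332309 = (-52*20 + 5041) - 12123*1/332309 = (-1040 + 5041) - 12123/332309 = 4001 - 12123/332309 = 1329556186/332309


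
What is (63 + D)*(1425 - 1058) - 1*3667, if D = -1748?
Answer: -622062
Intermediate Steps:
(63 + D)*(1425 - 1058) - 1*3667 = (63 - 1748)*(1425 - 1058) - 1*3667 = -1685*367 - 3667 = -618395 - 3667 = -622062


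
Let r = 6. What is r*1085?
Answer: 6510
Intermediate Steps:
r*1085 = 6*1085 = 6510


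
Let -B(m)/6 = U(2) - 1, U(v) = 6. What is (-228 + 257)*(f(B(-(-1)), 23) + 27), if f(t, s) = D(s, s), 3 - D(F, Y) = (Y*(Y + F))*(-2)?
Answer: 62234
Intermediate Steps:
D(F, Y) = 3 + 2*Y*(F + Y) (D(F, Y) = 3 - Y*(Y + F)*(-2) = 3 - Y*(F + Y)*(-2) = 3 - (-2)*Y*(F + Y) = 3 + 2*Y*(F + Y))
B(m) = -30 (B(m) = -6*(6 - 1) = -6*5 = -30)
f(t, s) = 3 + 4*s² (f(t, s) = 3 + 2*s² + 2*s*s = 3 + 2*s² + 2*s² = 3 + 4*s²)
(-228 + 257)*(f(B(-(-1)), 23) + 27) = (-228 + 257)*((3 + 4*23²) + 27) = 29*((3 + 4*529) + 27) = 29*((3 + 2116) + 27) = 29*(2119 + 27) = 29*2146 = 62234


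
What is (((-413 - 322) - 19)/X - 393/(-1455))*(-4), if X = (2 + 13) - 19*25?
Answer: -17038/2231 ≈ -7.6369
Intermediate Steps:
X = -460 (X = 15 - 475 = -460)
(((-413 - 322) - 19)/X - 393/(-1455))*(-4) = (((-413 - 322) - 19)/(-460) - 393/(-1455))*(-4) = ((-735 - 19)*(-1/460) - 393*(-1/1455))*(-4) = (-754*(-1/460) + 131/485)*(-4) = (377/230 + 131/485)*(-4) = (8519/4462)*(-4) = -17038/2231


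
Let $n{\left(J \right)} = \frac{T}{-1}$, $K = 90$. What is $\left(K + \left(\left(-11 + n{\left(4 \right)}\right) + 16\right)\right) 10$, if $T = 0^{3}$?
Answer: $950$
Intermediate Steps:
$T = 0$
$n{\left(J \right)} = 0$ ($n{\left(J \right)} = \frac{0}{-1} = 0 \left(-1\right) = 0$)
$\left(K + \left(\left(-11 + n{\left(4 \right)}\right) + 16\right)\right) 10 = \left(90 + \left(\left(-11 + 0\right) + 16\right)\right) 10 = \left(90 + \left(-11 + 16\right)\right) 10 = \left(90 + 5\right) 10 = 95 \cdot 10 = 950$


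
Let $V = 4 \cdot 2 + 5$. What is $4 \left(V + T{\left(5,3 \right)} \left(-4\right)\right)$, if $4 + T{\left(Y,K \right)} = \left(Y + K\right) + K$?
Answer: $-60$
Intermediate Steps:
$T{\left(Y,K \right)} = -4 + Y + 2 K$ ($T{\left(Y,K \right)} = -4 + \left(\left(Y + K\right) + K\right) = -4 + \left(\left(K + Y\right) + K\right) = -4 + \left(Y + 2 K\right) = -4 + Y + 2 K$)
$V = 13$ ($V = 8 + 5 = 13$)
$4 \left(V + T{\left(5,3 \right)} \left(-4\right)\right) = 4 \left(13 + \left(-4 + 5 + 2 \cdot 3\right) \left(-4\right)\right) = 4 \left(13 + \left(-4 + 5 + 6\right) \left(-4\right)\right) = 4 \left(13 + 7 \left(-4\right)\right) = 4 \left(13 - 28\right) = 4 \left(-15\right) = -60$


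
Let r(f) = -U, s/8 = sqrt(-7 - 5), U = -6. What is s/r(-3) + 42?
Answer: 42 + 8*I*sqrt(3)/3 ≈ 42.0 + 4.6188*I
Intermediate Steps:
s = 16*I*sqrt(3) (s = 8*sqrt(-7 - 5) = 8*sqrt(-12) = 8*(2*I*sqrt(3)) = 16*I*sqrt(3) ≈ 27.713*I)
r(f) = 6 (r(f) = -1*(-6) = 6)
s/r(-3) + 42 = (16*I*sqrt(3))/6 + 42 = 8*I*sqrt(3)/3 + 42 = 42 + 8*I*sqrt(3)/3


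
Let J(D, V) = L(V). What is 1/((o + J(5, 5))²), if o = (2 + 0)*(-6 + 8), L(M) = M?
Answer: 1/81 ≈ 0.012346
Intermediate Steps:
J(D, V) = V
o = 4 (o = 2*2 = 4)
1/((o + J(5, 5))²) = 1/((4 + 5)²) = 1/(9²) = 1/81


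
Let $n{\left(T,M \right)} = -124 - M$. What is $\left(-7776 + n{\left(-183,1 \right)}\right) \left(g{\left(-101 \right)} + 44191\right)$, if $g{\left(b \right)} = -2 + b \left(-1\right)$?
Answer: $-349935290$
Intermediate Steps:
$g{\left(b \right)} = -2 - b$
$\left(-7776 + n{\left(-183,1 \right)}\right) \left(g{\left(-101 \right)} + 44191\right) = \left(-7776 - 125\right) \left(\left(-2 - -101\right) + 44191\right) = \left(-7776 - 125\right) \left(\left(-2 + 101\right) + 44191\right) = \left(-7776 - 125\right) \left(99 + 44191\right) = \left(-7901\right) 44290 = -349935290$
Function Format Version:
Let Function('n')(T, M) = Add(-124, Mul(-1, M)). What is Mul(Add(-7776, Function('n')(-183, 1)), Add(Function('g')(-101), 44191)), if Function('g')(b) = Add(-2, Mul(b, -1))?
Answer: -349935290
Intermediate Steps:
Function('g')(b) = Add(-2, Mul(-1, b))
Mul(Add(-7776, Function('n')(-183, 1)), Add(Function('g')(-101), 44191)) = Mul(Add(-7776, Add(-124, Mul(-1, 1))), Add(Add(-2, Mul(-1, -101)), 44191)) = Mul(Add(-7776, Add(-124, -1)), Add(Add(-2, 101), 44191)) = Mul(Add(-7776, -125), Add(99, 44191)) = Mul(-7901, 44290) = -349935290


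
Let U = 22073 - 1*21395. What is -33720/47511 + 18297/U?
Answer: 94049623/3579162 ≈ 26.277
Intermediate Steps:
U = 678 (U = 22073 - 21395 = 678)
-33720/47511 + 18297/U = -33720/47511 + 18297/678 = -33720*1/47511 + 18297*(1/678) = -11240/15837 + 6099/226 = 94049623/3579162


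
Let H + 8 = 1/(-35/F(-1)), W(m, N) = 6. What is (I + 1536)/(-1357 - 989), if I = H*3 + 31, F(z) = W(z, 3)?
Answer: -53987/82110 ≈ -0.65750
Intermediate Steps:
F(z) = 6
H = -286/35 (H = -8 + 1/(-35/6) = -8 - 6/35 = -286/35 ≈ -8.1714)
I = 227/35 (I = -286/35*3 + 31 = -858/35 + 31 = 227/35 ≈ 6.4857)
(I + 1536)/(-1357 - 989) = (227/35 + 1536)/(-1357 - 989) = (53987/35)/(-2346) = (53987/35)*(-1/2346) = -53987/82110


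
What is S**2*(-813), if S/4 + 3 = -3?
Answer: -468288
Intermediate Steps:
S = -24 (S = -12 + 4*(-3) = -12 - 12 = -24)
S**2*(-813) = (-24)**2*(-813) = 576*(-813) = -468288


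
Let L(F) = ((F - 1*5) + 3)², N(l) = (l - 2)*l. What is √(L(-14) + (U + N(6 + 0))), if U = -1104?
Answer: 2*I*√206 ≈ 28.705*I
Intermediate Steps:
N(l) = l*(-2 + l) (N(l) = (-2 + l)*l = l*(-2 + l))
L(F) = (-2 + F)² (L(F) = ((F - 5) + 3)² = ((-5 + F) + 3)² = (-2 + F)²)
√(L(-14) + (U + N(6 + 0))) = √((-2 - 14)² + (-1104 + (6 + 0)*(-2 + (6 + 0)))) = √((-16)² + (-1104 + 6*(-2 + 6))) = √(256 + (-1104 + 6*4)) = √(256 + (-1104 + 24)) = √(256 - 1080) = √(-824) = 2*I*√206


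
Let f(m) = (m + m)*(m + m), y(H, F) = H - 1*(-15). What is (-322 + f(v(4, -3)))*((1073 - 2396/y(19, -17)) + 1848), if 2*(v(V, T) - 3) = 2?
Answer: -12502422/17 ≈ -7.3544e+5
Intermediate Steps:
v(V, T) = 4 (v(V, T) = 3 + (1/2)*2 = 3 + 1 = 4)
y(H, F) = 15 + H (y(H, F) = H + 15 = 15 + H)
f(m) = 4*m**2 (f(m) = (2*m)*(2*m) = 4*m**2)
(-322 + f(v(4, -3)))*((1073 - 2396/y(19, -17)) + 1848) = (-322 + 4*4**2)*((1073 - 2396/(15 + 19)) + 1848) = (-322 + 4*16)*((1073 - 2396/34) + 1848) = (-322 + 64)*((1073 - 2396*1/34) + 1848) = -258*((1073 - 1198/17) + 1848) = -258*(17043/17 + 1848) = -258*48459/17 = -12502422/17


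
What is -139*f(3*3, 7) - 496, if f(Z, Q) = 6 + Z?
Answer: -2581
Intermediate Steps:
-139*f(3*3, 7) - 496 = -139*(6 + 3*3) - 496 = -139*(6 + 9) - 496 = -139*15 - 496 = -2085 - 496 = -2581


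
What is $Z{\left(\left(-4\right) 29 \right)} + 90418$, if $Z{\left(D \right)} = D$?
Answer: $90302$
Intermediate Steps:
$Z{\left(\left(-4\right) 29 \right)} + 90418 = \left(-4\right) 29 + 90418 = -116 + 90418 = 90302$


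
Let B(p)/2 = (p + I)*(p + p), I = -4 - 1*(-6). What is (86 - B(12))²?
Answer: 343396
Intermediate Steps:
I = 2 (I = -4 + 6 = 2)
B(p) = 4*p*(2 + p) (B(p) = 2*((p + 2)*(p + p)) = 2*((2 + p)*(2*p)) = 2*(2*p*(2 + p)) = 4*p*(2 + p))
(86 - B(12))² = (86 - 4*12*(2 + 12))² = (86 - 4*12*14)² = (86 - 1*672)² = (86 - 672)² = (-586)² = 343396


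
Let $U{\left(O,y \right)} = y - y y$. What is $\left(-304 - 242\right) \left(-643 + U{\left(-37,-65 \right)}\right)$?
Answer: $2693418$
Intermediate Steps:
$U{\left(O,y \right)} = y - y^{2}$
$\left(-304 - 242\right) \left(-643 + U{\left(-37,-65 \right)}\right) = \left(-304 - 242\right) \left(-643 - 65 \left(1 - -65\right)\right) = - 546 \left(-643 - 65 \left(1 + 65\right)\right) = - 546 \left(-643 - 4290\right) = \left(-546\right) \left(-4933\right) = 2693418$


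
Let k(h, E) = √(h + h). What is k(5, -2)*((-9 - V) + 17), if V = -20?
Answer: 28*√10 ≈ 88.544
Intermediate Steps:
k(h, E) = √2*√h (k(h, E) = √(2*h) = √2*√h)
k(5, -2)*((-9 - V) + 17) = (√2*√5)*((-9 - 1*(-20)) + 17) = √10*((-9 + 20) + 17) = √10*(11 + 17) = √10*28 = 28*√10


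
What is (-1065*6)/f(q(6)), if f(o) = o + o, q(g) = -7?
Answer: 3195/7 ≈ 456.43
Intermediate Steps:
f(o) = 2*o
(-1065*6)/f(q(6)) = (-1065*6)/((2*(-7))) = -6390/(-14) = -6390*(-1/14) = 3195/7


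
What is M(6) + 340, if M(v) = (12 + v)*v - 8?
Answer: 440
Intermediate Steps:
M(v) = -8 + v*(12 + v) (M(v) = v*(12 + v) - 8 = -8 + v*(12 + v))
M(6) + 340 = (-8 + 6² + 12*6) + 340 = (-8 + 36 + 72) + 340 = 100 + 340 = 440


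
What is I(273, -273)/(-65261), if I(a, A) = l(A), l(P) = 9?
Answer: -9/65261 ≈ -0.00013791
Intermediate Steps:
I(a, A) = 9
I(273, -273)/(-65261) = 9/(-65261) = 9*(-1/65261) = -9/65261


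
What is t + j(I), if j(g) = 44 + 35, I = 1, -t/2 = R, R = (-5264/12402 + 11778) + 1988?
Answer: -170230789/6201 ≈ -27452.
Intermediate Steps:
R = 85360334/6201 (R = (-5264*1/12402 + 11778) + 1988 = (-2632/6201 + 11778) + 1988 = 73032746/6201 + 1988 = 85360334/6201 ≈ 13766.)
t = -170720668/6201 (t = -2*85360334/6201 = -170720668/6201 ≈ -27531.)
j(g) = 79
t + j(I) = -170720668/6201 + 79 = -170230789/6201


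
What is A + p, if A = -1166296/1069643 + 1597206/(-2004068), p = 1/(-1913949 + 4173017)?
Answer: -120258981001759449/63718716387966332 ≈ -1.8873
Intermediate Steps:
p = 1/2259068 ≈ 4.4266e-7
A = -106467808147/56411508098 (A = -1166296*1/1069643 + 1597206*(-1/2004068) = -61384/56297 - 798603/1002034 = -106467808147/56411508098 ≈ -1.8873)
A + p = -106467808147/56411508098 + 1/2259068 = -120258981001759449/63718716387966332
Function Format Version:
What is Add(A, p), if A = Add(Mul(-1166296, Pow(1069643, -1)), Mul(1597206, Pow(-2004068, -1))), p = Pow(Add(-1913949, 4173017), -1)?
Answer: Rational(-120258981001759449, 63718716387966332) ≈ -1.8873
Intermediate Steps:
p = Rational(1, 2259068) (p = Pow(2259068, -1) = Rational(1, 2259068) ≈ 4.4266e-7)
A = Rational(-106467808147, 56411508098) (A = Add(Mul(-1166296, Rational(1, 1069643)), Mul(1597206, Rational(-1, 2004068))) = Add(Rational(-61384, 56297), Rational(-798603, 1002034)) = Rational(-106467808147, 56411508098) ≈ -1.8873)
Add(A, p) = Add(Rational(-106467808147, 56411508098), Rational(1, 2259068)) = Rational(-120258981001759449, 63718716387966332)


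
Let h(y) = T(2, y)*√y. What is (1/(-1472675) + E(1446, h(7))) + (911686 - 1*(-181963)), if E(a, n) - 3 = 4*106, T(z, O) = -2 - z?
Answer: 1611218373299/1472675 ≈ 1.0941e+6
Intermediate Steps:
h(y) = -4*√y (h(y) = (-2 - 1*2)*√y = (-2 - 2)*√y = -4*√y)
E(a, n) = 427 (E(a, n) = 3 + 4*106 = 3 + 424 = 427)
(1/(-1472675) + E(1446, h(7))) + (911686 - 1*(-181963)) = (1/(-1472675) + 427) + (911686 - 1*(-181963)) = (-1/1472675 + 427) + (911686 + 181963) = 628832224/1472675 + 1093649 = 1611218373299/1472675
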